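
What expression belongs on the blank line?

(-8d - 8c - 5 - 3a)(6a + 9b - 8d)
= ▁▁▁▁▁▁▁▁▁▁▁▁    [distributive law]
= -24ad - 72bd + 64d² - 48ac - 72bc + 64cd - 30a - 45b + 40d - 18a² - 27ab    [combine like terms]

By distributive law:

-48ad - 72bd + 64d² - 48ac - 72bc + 64cd - 30a - 45b + 40d - 18a² - 27ab + 24ad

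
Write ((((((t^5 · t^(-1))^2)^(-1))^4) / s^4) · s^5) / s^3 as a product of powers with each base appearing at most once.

((((((t^5 · t^(-1))^2)^(-1))^4) / s^4) · s^5) / s^3
= (((((t^5 · t^(-1))^2)^(-4)) / s^4) · s^5) / s^3    [power of a power]
= ((((t^5 · t^(-1))^(-8)) / s^4) · s^5) / s^3    [power of a power]
= (((((t^5)^(-8)) · ((t^(-1))^(-8))) / s^4) · s^5) / s^3    [power of a product]
= (((t^(-40) · ((t^(-1))^(-8))) / s^4) · s^5) / s^3    [power of a power]
= (((t^(-40) · t^8) / s^4) · s^5) / s^3    [power of a power]
= ((t^(-32) / s^4) · s^5) / s^3    [product of powers]
= s^(-2)t^(-32)    [quotient of powers; product of powers]

s^(-2)t^(-32)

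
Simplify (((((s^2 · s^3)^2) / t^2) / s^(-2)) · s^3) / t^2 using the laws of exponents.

(((((s^2 · s^3)^2) / t^2) / s^(-2)) · s^3) / t^2
= ((((((s^2)^2) · ((s^3)^2)) / t^2) / s^(-2)) · s^3) / t^2    [power of a product]
= ((((s^4 · ((s^3)^2)) / t^2) / s^(-2)) · s^3) / t^2    [power of a power]
= ((((s^4 · s^6) / t^2) / s^(-2)) · s^3) / t^2    [power of a power]
= (((s^10 / t^2) / s^(-2)) · s^3) / t^2    [product of powers]
= s^15t^(-4)    [quotient of powers; product of powers]

s^15t^(-4)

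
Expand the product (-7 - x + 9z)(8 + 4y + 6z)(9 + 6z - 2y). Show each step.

-504 - 66z - 140y + 96yz + 56y² + 666z² - 72x - 102xz - 20xy - 12xyz + 8xy² - 36xz² + 108yz² - 72y²z + 324z³

(-7 - x + 9z)(8 + 4y + 6z)(9 + 6z - 2y)
= (-56 - 28y - 42z - 8x - 4xy - 6xz + 72z + 36yz + 54z²)(9 + 6z - 2y)    [distributive law]
= (-56 - 28y + 30z - 8x - 4xy - 6xz + 36yz + 54z²)(9 + 6z - 2y)    [combine like terms]
= -504 - 336z + 112y - 252y - 168yz + 56y² + 270z + 180z² - 60yz - 72x - 48xz + 16xy - 36xy - 24xyz + 8xy² - 54xz - 36xz² + 12xyz + 324yz + 216yz² - 72y²z + 486z² + 324z³ - 108yz²    [distributive law]
= -504 - 66z - 140y + 96yz + 56y² + 666z² - 72x - 102xz - 20xy - 12xyz + 8xy² - 36xz² + 108yz² - 72y²z + 324z³    [combine like terms]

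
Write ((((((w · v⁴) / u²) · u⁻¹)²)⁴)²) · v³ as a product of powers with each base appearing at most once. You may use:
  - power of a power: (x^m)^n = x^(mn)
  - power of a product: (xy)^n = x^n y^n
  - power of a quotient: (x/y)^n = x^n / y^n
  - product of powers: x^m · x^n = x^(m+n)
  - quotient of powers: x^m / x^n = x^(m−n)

((((((w · v⁴) / u²) · u⁻¹)²)⁴)²) · v³
= (((((w · v⁴) / u²) · u⁻¹)²)⁸) · v³    [power of a power]
= ((((w · v⁴) / u²) · u⁻¹)¹⁶) · v³    [power of a power]
= ((((w · v⁴) / u²)¹⁶) · ((u⁻¹)¹⁶)) · v³    [power of a product]
= ((((w · v⁴)¹⁶) / ((u²)¹⁶)) · ((u⁻¹)¹⁶)) · v³    [power of a quotient]
= ((((w¹⁶) · ((v⁴)¹⁶)) / ((u²)¹⁶)) · ((u⁻¹)¹⁶)) · v³    [power of a product]
= (((w¹⁶ · v⁶⁴) / ((u²)¹⁶)) · ((u⁻¹)¹⁶)) · v³    [power of a power]
= (((w¹⁶ · v⁶⁴) / u³²) · ((u⁻¹)¹⁶)) · v³    [power of a power]
= (((w¹⁶ · v⁶⁴) / u³²) · u⁻¹⁶) · v³    [power of a power]
= u⁻⁴⁸v⁶⁷w¹⁶    [quotient of powers; product of powers]

u⁻⁴⁸v⁶⁷w¹⁶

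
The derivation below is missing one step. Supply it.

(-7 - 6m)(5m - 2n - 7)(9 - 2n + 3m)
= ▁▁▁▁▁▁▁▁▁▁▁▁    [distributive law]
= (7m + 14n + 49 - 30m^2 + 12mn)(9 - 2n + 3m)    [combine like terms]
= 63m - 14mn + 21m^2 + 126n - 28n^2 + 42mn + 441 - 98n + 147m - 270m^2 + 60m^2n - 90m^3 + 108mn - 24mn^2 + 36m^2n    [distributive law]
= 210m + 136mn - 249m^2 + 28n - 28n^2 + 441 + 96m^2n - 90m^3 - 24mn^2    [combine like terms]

Applying distributive law to the line above:

(-35m + 14n + 49 - 30m^2 + 12mn + 42m)(9 - 2n + 3m)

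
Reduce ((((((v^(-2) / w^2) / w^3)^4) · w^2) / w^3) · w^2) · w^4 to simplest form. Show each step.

((((((v^(-2) / w^2) / w^3)^4) · w^2) / w^3) · w^2) · w^4
= ((((((v^(-2) / w^2)^4) / ((w^3)^4)) · w^2) / w^3) · w^2) · w^4    [power of a quotient]
= (((((((v^(-2))^4) / ((w^2)^4)) / ((w^3)^4)) · w^2) / w^3) · w^2) · w^4    [power of a quotient]
= (((((v^(-8) / ((w^2)^4)) / ((w^3)^4)) · w^2) / w^3) · w^2) · w^4    [power of a power]
= (((((v^(-8) / w^8) / ((w^3)^4)) · w^2) / w^3) · w^2) · w^4    [power of a power]
= (((((v^(-8) / w^8) / w^12) · w^2) / w^3) · w^2) · w^4    [power of a power]
= v^(-8)w^(-15)    [quotient of powers; product of powers]

v^(-8)w^(-15)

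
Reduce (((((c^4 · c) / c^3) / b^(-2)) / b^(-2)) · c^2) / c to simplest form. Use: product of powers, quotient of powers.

(((((c^4 · c) / c^3) / b^(-2)) / b^(-2)) · c^2) / c
= ((((c^5 / c^3) / b^(-2)) / b^(-2)) · c^2) / c    [product of powers]
= (((c^2 / b^(-2)) / b^(-2)) · c^2) / c    [quotient of powers]
= b^4c^3    [quotient of powers; product of powers]

b^4c^3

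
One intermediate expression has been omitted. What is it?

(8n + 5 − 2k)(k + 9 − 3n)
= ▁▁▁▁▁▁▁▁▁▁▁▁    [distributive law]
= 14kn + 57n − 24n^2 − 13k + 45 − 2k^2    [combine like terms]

By distributive law:

8kn + 72n − 24n^2 + 5k + 45 − 15n − 2k^2 − 18k + 6kn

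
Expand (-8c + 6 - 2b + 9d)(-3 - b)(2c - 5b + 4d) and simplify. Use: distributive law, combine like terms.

48c^2 - 120bc + 42cd + 16bc^2 - 36b^2c + 14bcd - 36c + 90b - 72d - 10b^3 + 53b^2d + 135bd - 108d^2 - 36bd^2

(-8c + 6 - 2b + 9d)(-3 - b)(2c - 5b + 4d)
= (24c + 8bc - 18 - 6b + 6b + 2b^2 - 27d - 9bd)(2c - 5b + 4d)    [distributive law]
= (24c + 8bc - 18 + 2b^2 - 27d - 9bd)(2c - 5b + 4d)    [combine like terms]
= 48c^2 - 120bc + 96cd + 16bc^2 - 40b^2c + 32bcd - 36c + 90b - 72d + 4b^2c - 10b^3 + 8b^2d - 54cd + 135bd - 108d^2 - 18bcd + 45b^2d - 36bd^2    [distributive law]
= 48c^2 - 120bc + 42cd + 16bc^2 - 36b^2c + 14bcd - 36c + 90b - 72d - 10b^3 + 53b^2d + 135bd - 108d^2 - 36bd^2    [combine like terms]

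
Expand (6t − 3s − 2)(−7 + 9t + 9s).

(6t − 3s − 2)(−7 + 9t + 9s)
= −42t + 54t^2 + 54st + 21s − 27st − 27s^2 + 14 − 18t − 18s    [distributive law]
= −60t + 54t^2 + 27st + 3s − 27s^2 + 14    [combine like terms]

−60t + 54t^2 + 27st + 3s − 27s^2 + 14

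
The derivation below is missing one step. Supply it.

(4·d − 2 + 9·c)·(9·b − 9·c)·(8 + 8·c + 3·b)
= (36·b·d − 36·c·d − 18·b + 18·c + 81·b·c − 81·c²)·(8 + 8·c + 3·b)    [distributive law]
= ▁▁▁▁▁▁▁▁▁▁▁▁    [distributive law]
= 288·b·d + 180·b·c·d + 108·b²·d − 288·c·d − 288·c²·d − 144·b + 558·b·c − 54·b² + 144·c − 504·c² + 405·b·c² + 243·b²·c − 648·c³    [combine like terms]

Applying distributive law to the line above:

288·b·d + 288·b·c·d + 108·b²·d − 288·c·d − 288·c²·d − 108·b·c·d − 144·b − 144·b·c − 54·b² + 144·c + 144·c² + 54·b·c + 648·b·c + 648·b·c² + 243·b²·c − 648·c² − 648·c³ − 243·b·c²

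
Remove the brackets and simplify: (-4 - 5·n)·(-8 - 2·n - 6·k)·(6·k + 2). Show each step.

240·k + 64 + 348·k·n + 96·n + 144·k² + 60·k·n² + 20·n² + 180·k²·n

(-4 - 5·n)·(-8 - 2·n - 6·k)·(6·k + 2)
= (32 + 8·n + 24·k + 40·n + 10·n² + 30·k·n)·(6·k + 2)    [distributive law]
= (32 + 48·n + 24·k + 10·n² + 30·k·n)·(6·k + 2)    [combine like terms]
= 192·k + 64 + 288·k·n + 96·n + 144·k² + 48·k + 60·k·n² + 20·n² + 180·k²·n + 60·k·n    [distributive law]
= 240·k + 64 + 348·k·n + 96·n + 144·k² + 60·k·n² + 20·n² + 180·k²·n    [combine like terms]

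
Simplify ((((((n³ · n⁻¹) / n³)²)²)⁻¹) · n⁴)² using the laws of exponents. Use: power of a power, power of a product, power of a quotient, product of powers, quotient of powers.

n¹⁶

((((((n³ · n⁻¹) / n³)²)²)⁻¹) · n⁴)²
= ((((((n³ · n⁻¹) / n³)²)²)⁻¹)²) · ((n⁴)²)    [power of a product]
= (((((n³ · n⁻¹) / n³)²)²)⁻²) · ((n⁴)²)    [power of a power]
= ((((n³ · n⁻¹) / n³)²)⁻⁴) · ((n⁴)²)    [power of a power]
= (((n³ · n⁻¹) / n³)⁻⁸) · ((n⁴)²)    [power of a power]
= (((n³ · n⁻¹)⁻⁸) / ((n³)⁻⁸)) · ((n⁴)²)    [power of a quotient]
= ((((n³)⁻⁸) · ((n⁻¹)⁻⁸)) / ((n³)⁻⁸)) · ((n⁴)²)    [power of a product]
= ((n⁻²⁴ · ((n⁻¹)⁻⁸)) / ((n³)⁻⁸)) · ((n⁴)²)    [power of a power]
= ((n⁻²⁴ · n⁸) / ((n³)⁻⁸)) · ((n⁴)²)    [power of a power]
= (n⁻¹⁶ / ((n³)⁻⁸)) · ((n⁴)²)    [product of powers]
= (n⁻¹⁶ / n⁻²⁴) · ((n⁴)²)    [power of a power]
= n⁸ · ((n⁴)²)    [quotient of powers]
= n⁸ · n⁸    [power of a power]
= n¹⁶    [product of powers]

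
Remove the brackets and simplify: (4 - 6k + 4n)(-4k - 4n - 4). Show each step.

(4 - 6k + 4n)(-4k - 4n - 4)
= -16k - 16n - 16 + 24k^2 + 24kn + 24k - 16kn - 16n^2 - 16n    [distributive law]
= 8k - 32n - 16 + 24k^2 + 8kn - 16n^2    [combine like terms]

8k - 32n - 16 + 24k^2 + 8kn - 16n^2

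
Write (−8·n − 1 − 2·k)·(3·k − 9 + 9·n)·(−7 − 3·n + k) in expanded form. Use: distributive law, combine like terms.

(−8·n − 1 − 2·k)·(3·k − 9 + 9·n)·(−7 − 3·n + k)
= (−24·k·n + 72·n − 72·n^2 − 3·k + 9 − 9·n − 6·k^2 + 18·k − 18·k·n)·(−7 − 3·n + k)    [distributive law]
= (−42·k·n + 63·n − 72·n^2 + 15·k + 9 − 6·k^2)·(−7 − 3·n + k)    [combine like terms]
= 294·k·n + 126·k·n^2 − 42·k^2·n − 441·n − 189·n^2 + 63·k·n + 504·n^2 + 216·n^3 − 72·k·n^2 − 105·k − 45·k·n + 15·k^2 − 63 − 27·n + 9·k + 42·k^2 + 18·k^2·n − 6·k^3    [distributive law]
= 312·k·n + 54·k·n^2 − 24·k^2·n − 468·n + 315·n^2 + 216·n^3 − 96·k + 57·k^2 − 63 − 6·k^3    [combine like terms]

312·k·n + 54·k·n^2 − 24·k^2·n − 468·n + 315·n^2 + 216·n^3 − 96·k + 57·k^2 − 63 − 6·k^3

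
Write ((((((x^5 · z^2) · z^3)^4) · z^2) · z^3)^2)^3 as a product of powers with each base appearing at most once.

((((((x^5 · z^2) · z^3)^4) · z^2) · z^3)^2)^3
= (((((x^5 · z^2) · z^3)^4) · z^2) · z^3)^6    [power of a power]
= (((((x^5 · z^2) · z^3)^4) · z^2)^6) · ((z^3)^6)    [power of a product]
= (((((x^5 · z^2) · z^3)^4)^6) · ((z^2)^6)) · ((z^3)^6)    [power of a product]
= ((((x^5 · z^2) · z^3)^24) · ((z^2)^6)) · ((z^3)^6)    [power of a power]
= ((((x^5 · z^2)^24) · ((z^3)^24)) · ((z^2)^6)) · ((z^3)^6)    [power of a product]
= (((((x^5)^24) · ((z^2)^24)) · ((z^3)^24)) · ((z^2)^6)) · ((z^3)^6)    [power of a product]
= (((x^120 · ((z^2)^24)) · ((z^3)^24)) · ((z^2)^6)) · ((z^3)^6)    [power of a power]
= (((x^120 · z^48) · ((z^3)^24)) · ((z^2)^6)) · ((z^3)^6)    [power of a power]
= (((x^120 · z^48) · z^72) · ((z^2)^6)) · ((z^3)^6)    [power of a power]
= (((x^120 · z^48) · z^72) · z^12) · ((z^3)^6)    [power of a power]
= (((x^120 · z^48) · z^72) · z^12) · z^18    [power of a power]
= x^120·z^150    [product of powers]

x^120·z^150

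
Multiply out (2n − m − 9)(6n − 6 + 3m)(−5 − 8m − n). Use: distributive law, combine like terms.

(2n − m − 9)(6n − 6 + 3m)(−5 − 8m − n)
= (12n^2 − 12n + 6mn − 6mn + 6m − 3m^2 − 54n + 54 − 27m)(−5 − 8m − n)    [distributive law]
= (12n^2 − 66n − 21m − 3m^2 + 54)(−5 − 8m − n)    [combine like terms]
= −60n^2 − 96mn^2 − 12n^3 + 330n + 528mn + 66n^2 + 105m + 168m^2 + 21mn + 15m^2 + 24m^3 + 3m^2n − 270 − 432m − 54n    [distributive law]
= 6n^2 − 96mn^2 − 12n^3 + 276n + 549mn − 327m + 183m^2 + 24m^3 + 3m^2n − 270    [combine like terms]

6n^2 − 96mn^2 − 12n^3 + 276n + 549mn − 327m + 183m^2 + 24m^3 + 3m^2n − 270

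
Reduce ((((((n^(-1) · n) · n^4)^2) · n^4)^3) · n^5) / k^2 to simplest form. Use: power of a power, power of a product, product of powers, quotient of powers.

((((((n^(-1) · n) · n^4)^2) · n^4)^3) · n^5) / k^2
= ((((((n^(-1) · n) · n^4)^2)^3) · ((n^4)^3)) · n^5) / k^2    [power of a product]
= (((((n^(-1) · n) · n^4)^6) · ((n^4)^3)) · n^5) / k^2    [power of a power]
= (((((n^(-1) · n)^6) · ((n^4)^6)) · ((n^4)^3)) · n^5) / k^2    [power of a product]
= ((((((n^(-1))^6) · (n^6)) · ((n^4)^6)) · ((n^4)^3)) · n^5) / k^2    [power of a product]
= ((((n^(-6) · (n^6)) · ((n^4)^6)) · ((n^4)^3)) · n^5) / k^2    [power of a power]
= (((n^0 · ((n^4)^6)) · ((n^4)^3)) · n^5) / k^2    [product of powers]
= (((n^0 · n^24) · ((n^4)^3)) · n^5) / k^2    [power of a power]
= ((n^24 · ((n^4)^3)) · n^5) / k^2    [product of powers]
= ((n^24 · n^12) · n^5) / k^2    [power of a power]
= (n^36 · n^5) / k^2    [product of powers]
= n^41 / k^2    [product of powers]
= k^(-2)n^41    [quotient of powers]

k^(-2)n^41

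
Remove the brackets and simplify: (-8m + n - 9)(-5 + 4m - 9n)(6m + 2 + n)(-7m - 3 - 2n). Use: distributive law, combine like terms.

856m^3 - 1826m^2 - 5476m^2n - 1464m - 3771mn - 1696mn^2 + 1344m^4 - 2584m^3n - 1002m^2n^2 + 19mn^3 - 771n - 568n^2 - 89n^3 + 18n^4 - 270

(-8m + n - 9)(-5 + 4m - 9n)(6m + 2 + n)(-7m - 3 - 2n)
= (40m - 32m^2 + 72mn - 5n + 4mn - 9n^2 + 45 - 36m + 81n)(6m + 2 + n)(-7m - 3 - 2n)    [distributive law]
= (4m - 32m^2 + 76mn + 76n - 9n^2 + 45)(6m + 2 + n)(-7m - 3 - 2n)    [combine like terms]
= (24m^2 + 8m + 4mn - 192m^3 - 64m^2 - 32m^2n + 456m^2n + 152mn + 76mn^2 + 456mn + 152n + 76n^2 - 54mn^2 - 18n^2 - 9n^3 + 270m + 90 + 45n)(-7m - 3 - 2n)    [distributive law]
= (-40m^2 + 278m + 612mn - 192m^3 + 424m^2n + 22mn^2 + 197n + 58n^2 - 9n^3 + 90)(-7m - 3 - 2n)    [combine like terms]
= 280m^3 + 120m^2 + 80m^2n - 1946m^2 - 834m - 556mn - 4284m^2n - 1836mn - 1224mn^2 + 1344m^4 + 576m^3 + 384m^3n - 2968m^3n - 1272m^2n - 848m^2n^2 - 154m^2n^2 - 66mn^2 - 44mn^3 - 1379mn - 591n - 394n^2 - 406mn^2 - 174n^2 - 116n^3 + 63mn^3 + 27n^3 + 18n^4 - 630m - 270 - 180n    [distributive law]
= 856m^3 - 1826m^2 - 5476m^2n - 1464m - 3771mn - 1696mn^2 + 1344m^4 - 2584m^3n - 1002m^2n^2 + 19mn^3 - 771n - 568n^2 - 89n^3 + 18n^4 - 270    [combine like terms]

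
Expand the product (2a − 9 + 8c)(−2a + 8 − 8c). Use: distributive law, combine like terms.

(2a − 9 + 8c)(−2a + 8 − 8c)
= −4a^2 + 16a − 16ac + 18a − 72 + 72c − 16ac + 64c − 64c^2    [distributive law]
= −4a^2 + 34a − 32ac − 72 + 136c − 64c^2    [combine like terms]

−4a^2 + 34a − 32ac − 72 + 136c − 64c^2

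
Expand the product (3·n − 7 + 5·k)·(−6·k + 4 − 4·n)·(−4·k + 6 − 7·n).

362·k^2·n − 822·k·n + 314·k·n^2 + 436·n − 352·n^2 + 84·n^3 − 428·k^2 + 484·k − 168 + 120·k^3

(3·n − 7 + 5·k)·(−6·k + 4 − 4·n)·(−4·k + 6 − 7·n)
= (−18·k·n + 12·n − 12·n^2 + 42·k − 28 + 28·n − 30·k^2 + 20·k − 20·k·n)·(−4·k + 6 − 7·n)    [distributive law]
= (−38·k·n + 40·n − 12·n^2 + 62·k − 28 − 30·k^2)·(−4·k + 6 − 7·n)    [combine like terms]
= 152·k^2·n − 228·k·n + 266·k·n^2 − 160·k·n + 240·n − 280·n^2 + 48·k·n^2 − 72·n^2 + 84·n^3 − 248·k^2 + 372·k − 434·k·n + 112·k − 168 + 196·n + 120·k^3 − 180·k^2 + 210·k^2·n    [distributive law]
= 362·k^2·n − 822·k·n + 314·k·n^2 + 436·n − 352·n^2 + 84·n^3 − 428·k^2 + 484·k − 168 + 120·k^3    [combine like terms]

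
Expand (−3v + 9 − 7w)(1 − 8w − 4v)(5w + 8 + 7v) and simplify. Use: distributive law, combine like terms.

(−3v + 9 − 7w)(1 − 8w − 4v)(5w + 8 + 7v)
= (−3v + 24vw + 12v^2 + 9 − 72w − 36v − 7w + 56w^2 + 28vw)(5w + 8 + 7v)    [distributive law]
= (−39v + 52vw + 12v^2 + 9 − 79w + 56w^2)(5w + 8 + 7v)    [combine like terms]
= −195vw − 312v − 273v^2 + 260vw^2 + 416vw + 364v^2w + 60v^2w + 96v^2 + 84v^3 + 45w + 72 + 63v − 395w^2 − 632w − 553vw + 280w^3 + 448w^2 + 392vw^2    [distributive law]
= −332vw − 249v − 177v^2 + 652vw^2 + 424v^2w + 84v^3 − 587w + 72 + 53w^2 + 280w^3    [combine like terms]

−332vw − 249v − 177v^2 + 652vw^2 + 424v^2w + 84v^3 − 587w + 72 + 53w^2 + 280w^3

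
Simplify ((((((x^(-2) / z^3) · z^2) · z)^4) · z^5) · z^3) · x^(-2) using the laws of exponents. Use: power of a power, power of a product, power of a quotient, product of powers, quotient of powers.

x^(-10)·z^8

((((((x^(-2) / z^3) · z^2) · z)^4) · z^5) · z^3) · x^(-2)
= ((((((x^(-2) / z^3) · z^2)^4) · (z^4)) · z^5) · z^3) · x^(-2)    [power of a product]
= ((((((x^(-2) / z^3)^4) · ((z^2)^4)) · (z^4)) · z^5) · z^3) · x^(-2)    [power of a product]
= (((((((x^(-2))^4) / ((z^3)^4)) · ((z^2)^4)) · (z^4)) · z^5) · z^3) · x^(-2)    [power of a quotient]
= (((((x^(-8) / ((z^3)^4)) · ((z^2)^4)) · (z^4)) · z^5) · z^3) · x^(-2)    [power of a power]
= (((((x^(-8) / z^12) · ((z^2)^4)) · (z^4)) · z^5) · z^3) · x^(-2)    [power of a power]
= (((((x^(-8) / z^12) · z^8) · (z^4)) · z^5) · z^3) · x^(-2)    [power of a power]
= x^(-10)·z^8    [quotient of powers; product of powers]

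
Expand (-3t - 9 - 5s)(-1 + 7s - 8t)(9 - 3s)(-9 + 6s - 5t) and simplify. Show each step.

-6480t + 7281st - 5319t² + 894s²t + 2214st² - 867s³t - 147s²t² - 1080t³ + 360st³ - 729 + 5427s - 2025s² - 1791s³ + 630s⁴

(-3t - 9 - 5s)(-1 + 7s - 8t)(9 - 3s)(-9 + 6s - 5t)
= (3t - 21st + 24t² + 9 - 63s + 72t + 5s - 35s² + 40st)(9 - 3s)(-9 + 6s - 5t)    [distributive law]
= (75t + 19st + 24t² + 9 - 58s - 35s²)(9 - 3s)(-9 + 6s - 5t)    [combine like terms]
= (675t - 225st + 171st - 57s²t + 216t² - 72st² + 81 - 27s - 522s + 174s² - 315s² + 105s³)(-9 + 6s - 5t)    [distributive law]
= (675t - 54st - 57s²t + 216t² - 72st² + 81 - 549s - 141s² + 105s³)(-9 + 6s - 5t)    [combine like terms]
= -6075t + 4050st - 3375t² + 486st - 324s²t + 270st² + 513s²t - 342s³t + 285s²t² - 1944t² + 1296st² - 1080t³ + 648st² - 432s²t² + 360st³ - 729 + 486s - 405t + 4941s - 3294s² + 2745st + 1269s² - 846s³ + 705s²t - 945s³ + 630s⁴ - 525s³t    [distributive law]
= -6480t + 7281st - 5319t² + 894s²t + 2214st² - 867s³t - 147s²t² - 1080t³ + 360st³ - 729 + 5427s - 2025s² - 1791s³ + 630s⁴    [combine like terms]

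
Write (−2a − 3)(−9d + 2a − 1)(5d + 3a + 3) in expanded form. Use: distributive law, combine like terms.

90ad^2 + 34a^2d + 115ad − 12a^3 − 24a^2 − 3a + 135d^2 + 96d + 9

(−2a − 3)(−9d + 2a − 1)(5d + 3a + 3)
= (18ad − 4a^2 + 2a + 27d − 6a + 3)(5d + 3a + 3)    [distributive law]
= (18ad − 4a^2 − 4a + 27d + 3)(5d + 3a + 3)    [combine like terms]
= 90ad^2 + 54a^2d + 54ad − 20a^2d − 12a^3 − 12a^2 − 20ad − 12a^2 − 12a + 135d^2 + 81ad + 81d + 15d + 9a + 9    [distributive law]
= 90ad^2 + 34a^2d + 115ad − 12a^3 − 24a^2 − 3a + 135d^2 + 96d + 9    [combine like terms]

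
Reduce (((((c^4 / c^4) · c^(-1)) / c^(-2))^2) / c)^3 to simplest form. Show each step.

c^3

(((((c^4 / c^4) · c^(-1)) / c^(-2))^2) / c)^3
= (((((c^4 / c^4) · c^(-1)) / c^(-2))^2)^3) / (c^3)    [power of a quotient]
= ((((c^4 / c^4) · c^(-1)) / c^(-2))^6) / (c^3)    [power of a power]
= ((((c^4 / c^4) · c^(-1))^6) / ((c^(-2))^6)) / (c^3)    [power of a quotient]
= ((((c^4 / c^4)^6) · ((c^(-1))^6)) / ((c^(-2))^6)) / (c^3)    [power of a product]
= (((((c^4)^6) / ((c^4)^6)) · ((c^(-1))^6)) / ((c^(-2))^6)) / (c^3)    [power of a quotient]
= (((c^24 / ((c^4)^6)) · ((c^(-1))^6)) / ((c^(-2))^6)) / (c^3)    [power of a power]
= (((c^24 / c^24) · ((c^(-1))^6)) / ((c^(-2))^6)) / (c^3)    [power of a power]
= ((c^0 · ((c^(-1))^6)) / ((c^(-2))^6)) / (c^3)    [quotient of powers]
= ((c^0 · c^(-6)) / ((c^(-2))^6)) / (c^3)    [power of a power]
= (c^(-6) / ((c^(-2))^6)) / (c^3)    [product of powers]
= (c^(-6) / c^(-12)) / (c^3)    [power of a power]
= c^6 / (c^3)    [quotient of powers]
= c^3    [quotient of powers]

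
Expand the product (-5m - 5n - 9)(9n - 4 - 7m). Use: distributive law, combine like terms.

-10mn + 83m + 35m^2 - 45n^2 - 61n + 36

(-5m - 5n - 9)(9n - 4 - 7m)
= -45mn + 20m + 35m^2 - 45n^2 + 20n + 35mn - 81n + 36 + 63m    [distributive law]
= -10mn + 83m + 35m^2 - 45n^2 - 61n + 36    [combine like terms]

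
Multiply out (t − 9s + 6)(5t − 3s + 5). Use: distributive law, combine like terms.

(t − 9s + 6)(5t − 3s + 5)
= 5t^2 − 3st + 5t − 45st + 27s^2 − 45s + 30t − 18s + 30    [distributive law]
= 5t^2 − 48st + 35t + 27s^2 − 63s + 30    [combine like terms]

5t^2 − 48st + 35t + 27s^2 − 63s + 30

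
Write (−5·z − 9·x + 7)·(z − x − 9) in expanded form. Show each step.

−5·z^2 − 4·x·z + 52·z + 9·x^2 + 74·x − 63

(−5·z − 9·x + 7)·(z − x − 9)
= −5·z^2 + 5·x·z + 45·z − 9·x·z + 9·x^2 + 81·x + 7·z − 7·x − 63    [distributive law]
= −5·z^2 − 4·x·z + 52·z + 9·x^2 + 74·x − 63    [combine like terms]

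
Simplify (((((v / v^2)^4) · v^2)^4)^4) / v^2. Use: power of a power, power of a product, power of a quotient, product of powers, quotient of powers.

(((((v / v^2)^4) · v^2)^4)^4) / v^2
= ((((v / v^2)^4) · v^2)^16) / v^2    [power of a power]
= ((((v / v^2)^4)^16) · ((v^2)^16)) / v^2    [power of a product]
= (((v / v^2)^64) · ((v^2)^16)) / v^2    [power of a power]
= (((v^64) / ((v^2)^64)) · ((v^2)^16)) / v^2    [power of a quotient]
= ((v^64 / v^128) · ((v^2)^16)) / v^2    [power of a power]
= (v^(-64) · ((v^2)^16)) / v^2    [quotient of powers]
= (v^(-64) · v^32) / v^2    [power of a power]
= v^(-32) / v^2    [product of powers]
= v^(-34)    [quotient of powers]

v^(-34)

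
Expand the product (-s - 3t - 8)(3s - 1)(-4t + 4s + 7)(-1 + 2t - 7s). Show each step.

-489s²t - 300s²t² + 144s³t + 803s³ + 84s⁴ + 1016s² - 222st + 130st² - 263s + 72st³ - 10t² - 24t³ + 123t - 56

(-s - 3t - 8)(3s - 1)(-4t + 4s + 7)(-1 + 2t - 7s)
= (-3s² + s - 9st + 3t - 24s + 8)(-4t + 4s + 7)(-1 + 2t - 7s)    [distributive law]
= (-3s² - 23s - 9st + 3t + 8)(-4t + 4s + 7)(-1 + 2t - 7s)    [combine like terms]
= (12s²t - 12s³ - 21s² + 92st - 92s² - 161s + 36st² - 36s²t - 63st - 12t² + 12st + 21t - 32t + 32s + 56)(-1 + 2t - 7s)    [distributive law]
= (-24s²t - 12s³ - 113s² + 41st - 129s + 36st² - 12t² - 11t + 56)(-1 + 2t - 7s)    [combine like terms]
= 24s²t - 48s²t² + 168s³t + 12s³ - 24s³t + 84s⁴ + 113s² - 226s²t + 791s³ - 41st + 82st² - 287s²t + 129s - 258st + 903s² - 36st² + 72st³ - 252s²t² + 12t² - 24t³ + 84st² + 11t - 22t² + 77st - 56 + 112t - 392s    [distributive law]
= -489s²t - 300s²t² + 144s³t + 803s³ + 84s⁴ + 1016s² - 222st + 130st² - 263s + 72st³ - 10t² - 24t³ + 123t - 56    [combine like terms]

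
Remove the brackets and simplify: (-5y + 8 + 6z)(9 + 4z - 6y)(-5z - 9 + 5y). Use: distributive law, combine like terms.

1399yz + 1197y - 735y^2 + 400yz^2 - 430y^2z + 150y^3 - 1134z - 648 - 646z^2 - 120z^3

(-5y + 8 + 6z)(9 + 4z - 6y)(-5z - 9 + 5y)
= (-45y - 20yz + 30y^2 + 72 + 32z - 48y + 54z + 24z^2 - 36yz)(-5z - 9 + 5y)    [distributive law]
= (-93y - 56yz + 30y^2 + 72 + 86z + 24z^2)(-5z - 9 + 5y)    [combine like terms]
= 465yz + 837y - 465y^2 + 280yz^2 + 504yz - 280y^2z - 150y^2z - 270y^2 + 150y^3 - 360z - 648 + 360y - 430z^2 - 774z + 430yz - 120z^3 - 216z^2 + 120yz^2    [distributive law]
= 1399yz + 1197y - 735y^2 + 400yz^2 - 430y^2z + 150y^3 - 1134z - 648 - 646z^2 - 120z^3    [combine like terms]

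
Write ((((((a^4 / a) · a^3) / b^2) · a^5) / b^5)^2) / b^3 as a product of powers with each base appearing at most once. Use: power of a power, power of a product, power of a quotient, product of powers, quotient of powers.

((((((a^4 / a) · a^3) / b^2) · a^5) / b^5)^2) / b^3
= ((((((a^4 / a) · a^3) / b^2) · a^5)^2) / ((b^5)^2)) / b^3    [power of a quotient]
= ((((((a^4 / a) · a^3) / b^2)^2) · ((a^5)^2)) / ((b^5)^2)) / b^3    [power of a product]
= ((((((a^4 / a) · a^3)^2) / ((b^2)^2)) · ((a^5)^2)) / ((b^5)^2)) / b^3    [power of a quotient]
= ((((((a^4 / a)^2) · ((a^3)^2)) / ((b^2)^2)) · ((a^5)^2)) / ((b^5)^2)) / b^3    [power of a product]
= (((((((a^4)^2) / (a^2)) · ((a^3)^2)) / ((b^2)^2)) · ((a^5)^2)) / ((b^5)^2)) / b^3    [power of a quotient]
= (((((a^8 / (a^2)) · ((a^3)^2)) / ((b^2)^2)) · ((a^5)^2)) / ((b^5)^2)) / b^3    [power of a power]
= ((((a^6 · ((a^3)^2)) / ((b^2)^2)) · ((a^5)^2)) / ((b^5)^2)) / b^3    [quotient of powers]
= ((((a^6 · a^6) / ((b^2)^2)) · ((a^5)^2)) / ((b^5)^2)) / b^3    [power of a power]
= (((a^12 / ((b^2)^2)) · ((a^5)^2)) / ((b^5)^2)) / b^3    [product of powers]
= (((a^12 / b^4) · ((a^5)^2)) / ((b^5)^2)) / b^3    [power of a power]
= (((a^12 / b^4) · a^10) / ((b^5)^2)) / b^3    [power of a power]
= (((a^12 / b^4) · a^10) / b^10) / b^3    [power of a power]
= a^22b^(-17)    [quotient of powers; product of powers]

a^22b^(-17)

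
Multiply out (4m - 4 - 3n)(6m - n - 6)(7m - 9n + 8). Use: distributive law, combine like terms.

(4m - 4 - 3n)(6m - n - 6)(7m - 9n + 8)
= (24m² - 4mn - 24m - 24m + 4n + 24 - 18mn + 3n² + 18n)(7m - 9n + 8)    [distributive law]
= (24m² - 22mn - 48m + 22n + 24 + 3n²)(7m - 9n + 8)    [combine like terms]
= 168m³ - 216m²n + 192m² - 154m²n + 198mn² - 176mn - 336m² + 432mn - 384m + 154mn - 198n² + 176n + 168m - 216n + 192 + 21mn² - 27n³ + 24n²    [distributive law]
= 168m³ - 370m²n - 144m² + 219mn² + 410mn - 216m - 174n² - 40n + 192 - 27n³    [combine like terms]

168m³ - 370m²n - 144m² + 219mn² + 410mn - 216m - 174n² - 40n + 192 - 27n³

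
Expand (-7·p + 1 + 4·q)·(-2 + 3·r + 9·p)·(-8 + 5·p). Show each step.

-194·p + 619·p^2 + 183·p·r - 105·p^2·r - 315·p^3 + 16 - 24·r + 64·q - 328·p·q - 96·q·r + 60·p·q·r + 180·p^2·q

(-7·p + 1 + 4·q)·(-2 + 3·r + 9·p)·(-8 + 5·p)
= (14·p - 21·p·r - 63·p^2 - 2 + 3·r + 9·p - 8·q + 12·q·r + 36·p·q)·(-8 + 5·p)    [distributive law]
= (23·p - 21·p·r - 63·p^2 - 2 + 3·r - 8·q + 12·q·r + 36·p·q)·(-8 + 5·p)    [combine like terms]
= -184·p + 115·p^2 + 168·p·r - 105·p^2·r + 504·p^2 - 315·p^3 + 16 - 10·p - 24·r + 15·p·r + 64·q - 40·p·q - 96·q·r + 60·p·q·r - 288·p·q + 180·p^2·q    [distributive law]
= -194·p + 619·p^2 + 183·p·r - 105·p^2·r - 315·p^3 + 16 - 24·r + 64·q - 328·p·q - 96·q·r + 60·p·q·r + 180·p^2·q    [combine like terms]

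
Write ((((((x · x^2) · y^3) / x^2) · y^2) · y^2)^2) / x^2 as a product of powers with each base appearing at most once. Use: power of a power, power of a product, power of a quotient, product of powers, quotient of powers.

y^14

((((((x · x^2) · y^3) / x^2) · y^2) · y^2)^2) / x^2
= ((((((x · x^2) · y^3) / x^2) · y^2)^2) · ((y^2)^2)) / x^2    [power of a product]
= ((((((x · x^2) · y^3) / x^2)^2) · ((y^2)^2)) · ((y^2)^2)) / x^2    [power of a product]
= ((((((x · x^2) · y^3)^2) / ((x^2)^2)) · ((y^2)^2)) · ((y^2)^2)) / x^2    [power of a quotient]
= ((((((x · x^2)^2) · ((y^3)^2)) / ((x^2)^2)) · ((y^2)^2)) · ((y^2)^2)) / x^2    [power of a product]
= ((((((x^2) · ((x^2)^2)) · ((y^3)^2)) / ((x^2)^2)) · ((y^2)^2)) · ((y^2)^2)) / x^2    [power of a product]
= (((((x^2 · x^4) · ((y^3)^2)) / ((x^2)^2)) · ((y^2)^2)) · ((y^2)^2)) / x^2    [power of a power]
= ((((x^6 · ((y^3)^2)) / ((x^2)^2)) · ((y^2)^2)) · ((y^2)^2)) / x^2    [product of powers]
= ((((x^6 · y^6) / ((x^2)^2)) · ((y^2)^2)) · ((y^2)^2)) / x^2    [power of a power]
= ((((x^6 · y^6) / x^4) · ((y^2)^2)) · ((y^2)^2)) / x^2    [power of a power]
= ((((x^6 · y^6) / x^4) · y^4) · ((y^2)^2)) / x^2    [power of a power]
= ((((x^6 · y^6) / x^4) · y^4) · y^4) / x^2    [power of a power]
= y^14    [quotient of powers; product of powers]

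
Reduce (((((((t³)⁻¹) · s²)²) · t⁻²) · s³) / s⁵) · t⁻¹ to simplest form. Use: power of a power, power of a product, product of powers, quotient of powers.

s²t⁻⁹

(((((((t³)⁻¹) · s²)²) · t⁻²) · s³) / s⁵) · t⁻¹
= (((((((t³)⁻¹)²) · ((s²)²)) · t⁻²) · s³) / s⁵) · t⁻¹    [power of a product]
= ((((((t³)⁻²) · ((s²)²)) · t⁻²) · s³) / s⁵) · t⁻¹    [power of a power]
= ((((t⁻⁶ · ((s²)²)) · t⁻²) · s³) / s⁵) · t⁻¹    [power of a power]
= ((((t⁻⁶ · s⁴) · t⁻²) · s³) / s⁵) · t⁻¹    [power of a power]
= s²t⁻⁹    [quotient of powers; product of powers]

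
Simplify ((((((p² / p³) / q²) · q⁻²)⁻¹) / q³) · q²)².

p²·q⁶

((((((p² / p³) / q²) · q⁻²)⁻¹) / q³) · q²)²
= ((((((p² / p³) / q²) · q⁻²)⁻¹) / q³)²) · ((q²)²)    [power of a product]
= ((((((p² / p³) / q²) · q⁻²)⁻¹)²) / ((q³)²)) · ((q²)²)    [power of a quotient]
= (((((p² / p³) / q²) · q⁻²)⁻²) / ((q³)²)) · ((q²)²)    [power of a power]
= (((((p² / p³) / q²)⁻²) · ((q⁻²)⁻²)) / ((q³)²)) · ((q²)²)    [power of a product]
= (((((p² / p³)⁻²) / ((q²)⁻²)) · ((q⁻²)⁻²)) / ((q³)²)) · ((q²)²)    [power of a quotient]
= ((((((p²)⁻²) / ((p³)⁻²)) / ((q²)⁻²)) · ((q⁻²)⁻²)) / ((q³)²)) · ((q²)²)    [power of a quotient]
= ((((p⁻⁴ / ((p³)⁻²)) / ((q²)⁻²)) · ((q⁻²)⁻²)) / ((q³)²)) · ((q²)²)    [power of a power]
= ((((p⁻⁴ / p⁻⁶) / ((q²)⁻²)) · ((q⁻²)⁻²)) / ((q³)²)) · ((q²)²)    [power of a power]
= (((p² / ((q²)⁻²)) · ((q⁻²)⁻²)) / ((q³)²)) · ((q²)²)    [quotient of powers]
= (((p² / q⁻⁴) · ((q⁻²)⁻²)) / ((q³)²)) · ((q²)²)    [power of a power]
= (((p² / q⁻⁴) · q⁴) / ((q³)²)) · ((q²)²)    [power of a power]
= (((p² / q⁻⁴) · q⁴) / q⁶) · ((q²)²)    [power of a power]
= (((p² / q⁻⁴) · q⁴) / q⁶) · q⁴    [power of a power]
= p²·q⁶    [quotient of powers; product of powers]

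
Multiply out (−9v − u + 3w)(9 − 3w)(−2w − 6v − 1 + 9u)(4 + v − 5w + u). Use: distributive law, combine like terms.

−540vw − 3105v^2w + 90vw^2 + 4506uvw + 2025v^2 + 486v^3 − 189uv^2 + 324v − 2610uv − 756u^2v − 162v^3w + 810v^2w^2 + 63uv^2w − 1212uvw^2 + 252u^2vw + 960uw − 1683uw^2 + 771u^2w + 36u − 315u^2 − 81u^3 + 453uw^3 − 222u^2w^2 + 27u^3w − 45w^2 + 297w^3 − 108w + 18vw^3 − 90w^4

(−9v − u + 3w)(9 − 3w)(−2w − 6v − 1 + 9u)(4 + v − 5w + u)
= (−81v + 27vw − 9u + 3uw + 27w − 9w^2)(−2w − 6v − 1 + 9u)(4 + v − 5w + u)    [distributive law]
= (162vw + 486v^2 + 81v − 729uv − 54vw^2 − 162v^2w − 27vw + 243uvw + 18uw + 54uv + 9u − 81u^2 − 6uw^2 − 18uvw − 3uw + 27u^2w − 54w^2 − 162vw − 27w + 243uw + 18w^3 + 54vw^2 + 9w^2 − 81uw^2)(4 + v − 5w + u)    [distributive law]
= (−27vw + 486v^2 + 81v − 675uv − 162v^2w + 225uvw + 258uw + 9u − 81u^2 − 87uw^2 + 27u^2w − 45w^2 − 27w + 18w^3)(4 + v − 5w + u)    [combine like terms]
= −108vw − 27v^2w + 135vw^2 − 27uvw + 1944v^2 + 486v^3 − 2430v^2w + 486uv^2 + 324v + 81v^2 − 405vw + 81uv − 2700uv − 675uv^2 + 3375uvw − 675u^2v − 648v^2w − 162v^3w + 810v^2w^2 − 162uv^2w + 900uvw + 225uv^2w − 1125uvw^2 + 225u^2vw + 1032uw + 258uvw − 1290uw^2 + 258u^2w + 36u + 9uv − 45uw + 9u^2 − 324u^2 − 81u^2v + 405u^2w − 81u^3 − 348uw^2 − 87uvw^2 + 435uw^3 − 87u^2w^2 + 108u^2w + 27u^2vw − 135u^2w^2 + 27u^3w − 180w^2 − 45vw^2 + 225w^3 − 45uw^2 − 108w − 27vw + 135w^2 − 27uw + 72w^3 + 18vw^3 − 90w^4 + 18uw^3    [distributive law]
= −540vw − 3105v^2w + 90vw^2 + 4506uvw + 2025v^2 + 486v^3 − 189uv^2 + 324v − 2610uv − 756u^2v − 162v^3w + 810v^2w^2 + 63uv^2w − 1212uvw^2 + 252u^2vw + 960uw − 1683uw^2 + 771u^2w + 36u − 315u^2 − 81u^3 + 453uw^3 − 222u^2w^2 + 27u^3w − 45w^2 + 297w^3 − 108w + 18vw^3 − 90w^4    [combine like terms]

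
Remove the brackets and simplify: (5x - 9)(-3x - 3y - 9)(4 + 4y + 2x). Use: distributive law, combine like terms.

(5x - 9)(-3x - 3y - 9)(4 + 4y + 2x)
= (-15x² - 15xy - 45x + 27x + 27y + 81)(4 + 4y + 2x)    [distributive law]
= (-15x² - 15xy - 18x + 27y + 81)(4 + 4y + 2x)    [combine like terms]
= -60x² - 60x²y - 30x³ - 60xy - 60xy² - 30x²y - 72x - 72xy - 36x² + 108y + 108y² + 54xy + 324 + 324y + 162x    [distributive law]
= -96x² - 90x²y - 30x³ - 78xy - 60xy² + 90x + 432y + 108y² + 324    [combine like terms]

-96x² - 90x²y - 30x³ - 78xy - 60xy² + 90x + 432y + 108y² + 324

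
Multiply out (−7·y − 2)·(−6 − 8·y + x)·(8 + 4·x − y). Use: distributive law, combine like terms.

452·y + 178·x·y + 390·y^2 + 231·x·y^2 − 56·y^3 − 28·x^2·y + 96 + 32·x − 8·x^2

(−7·y − 2)·(−6 − 8·y + x)·(8 + 4·x − y)
= (42·y + 56·y^2 − 7·x·y + 12 + 16·y − 2·x)·(8 + 4·x − y)    [distributive law]
= (58·y + 56·y^2 − 7·x·y + 12 − 2·x)·(8 + 4·x − y)    [combine like terms]
= 464·y + 232·x·y − 58·y^2 + 448·y^2 + 224·x·y^2 − 56·y^3 − 56·x·y − 28·x^2·y + 7·x·y^2 + 96 + 48·x − 12·y − 16·x − 8·x^2 + 2·x·y    [distributive law]
= 452·y + 178·x·y + 390·y^2 + 231·x·y^2 − 56·y^3 − 28·x^2·y + 96 + 32·x − 8·x^2    [combine like terms]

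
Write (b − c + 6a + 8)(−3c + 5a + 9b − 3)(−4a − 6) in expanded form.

48abc + 72bc − 236a^2b − 630ab − 36ab^2 − 54b^2 − 414b − 12ac^2 − 18c^2 + 92a^2c + 222ac + 126c − 120a^3 − 268a^2 − 36a + 144

(b − c + 6a + 8)(−3c + 5a + 9b − 3)(−4a − 6)
= (−3bc + 5ab + 9b^2 − 3b + 3c^2 − 5ac − 9bc + 3c − 18ac + 30a^2 + 54ab − 18a − 24c + 40a + 72b − 24)(−4a − 6)    [distributive law]
= (−12bc + 59ab + 9b^2 + 69b + 3c^2 − 23ac − 21c + 30a^2 + 22a − 24)(−4a − 6)    [combine like terms]
= 48abc + 72bc − 236a^2b − 354ab − 36ab^2 − 54b^2 − 276ab − 414b − 12ac^2 − 18c^2 + 92a^2c + 138ac + 84ac + 126c − 120a^3 − 180a^2 − 88a^2 − 132a + 96a + 144    [distributive law]
= 48abc + 72bc − 236a^2b − 630ab − 36ab^2 − 54b^2 − 414b − 12ac^2 − 18c^2 + 92a^2c + 222ac + 126c − 120a^3 − 268a^2 − 36a + 144    [combine like terms]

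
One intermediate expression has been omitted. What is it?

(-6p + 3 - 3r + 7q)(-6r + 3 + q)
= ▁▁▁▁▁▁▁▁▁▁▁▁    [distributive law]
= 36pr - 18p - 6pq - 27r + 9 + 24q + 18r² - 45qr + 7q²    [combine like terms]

Applying distributive law to the line above:

36pr - 18p - 6pq - 18r + 9 + 3q + 18r² - 9r - 3qr - 42qr + 21q + 7q²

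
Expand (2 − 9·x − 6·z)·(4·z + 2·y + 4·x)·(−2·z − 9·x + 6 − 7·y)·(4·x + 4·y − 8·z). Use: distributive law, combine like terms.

2944·x·z² + 448·y·z² + 1280·z³ + 512·x²·z − 736·x·y·z − 192·x·z − 384·z² − 320·y²·z − 1952·x²·y − 912·x·y² + 288·x·y + 96·y² − 112·y³ − 1152·x³ + 192·x² − 3552·x²·z² − 2400·x·y·z² − 2496·x·z³ − 144·x³·z + 1392·x²·y·z + 1584·x·y²·z + 2952·x³·y + 2160·x²·y² + 504·x·y³ + 1296·x⁴ − 1344·y·z³ − 384·z⁴ + 96·y²·z² + 336·y³·z

(2 − 9·x − 6·z)·(4·z + 2·y + 4·x)·(−2·z − 9·x + 6 − 7·y)·(4·x + 4·y − 8·z)
= (8·z + 4·y + 8·x − 36·x·z − 18·x·y − 36·x² − 24·z² − 12·y·z − 24·x·z)·(−2·z − 9·x + 6 − 7·y)·(4·x + 4·y − 8·z)    [distributive law]
= (8·z + 4·y + 8·x − 60·x·z − 18·x·y − 36·x² − 24·z² − 12·y·z)·(−2·z − 9·x + 6 − 7·y)·(4·x + 4·y − 8·z)    [combine like terms]
= (−16·z² − 72·x·z + 48·z − 56·y·z − 8·y·z − 36·x·y + 24·y − 28·y² − 16·x·z − 72·x² + 48·x − 56·x·y + 120·x·z² + 540·x²·z − 360·x·z + 420·x·y·z + 36·x·y·z + 162·x²·y − 108·x·y + 126·x·y² + 72·x²·z + 324·x³ − 216·x² + 252·x²·y + 48·z³ + 216·x·z² − 144·z² + 168·y·z² + 24·y·z² + 108·x·y·z − 72·y·z + 84·y²·z)·(4·x + 4·y − 8·z)    [distributive law]
= (−160·z² − 448·x·z + 48·z − 136·y·z − 200·x·y + 24·y − 28·y² − 288·x² + 48·x + 336·x·z² + 612·x²·z + 564·x·y·z + 414·x²·y + 126·x·y² + 324·x³ + 48·z³ + 192·y·z² + 84·y²·z)·(4·x + 4·y − 8·z)    [combine like terms]
= −640·x·z² − 640·y·z² + 1280·z³ − 1792·x²·z − 1792·x·y·z + 3584·x·z² + 192·x·z + 192·y·z − 384·z² − 544·x·y·z − 544·y²·z + 1088·y·z² − 800·x²·y − 800·x·y² + 1600·x·y·z + 96·x·y + 96·y² − 192·y·z − 112·x·y² − 112·y³ + 224·y²·z − 1152·x³ − 1152·x²·y + 2304·x²·z + 192·x² + 192·x·y − 384·x·z + 1344·x²·z² + 1344·x·y·z² − 2688·x·z³ + 2448·x³·z + 2448·x²·y·z − 4896·x²·z² + 2256·x²·y·z + 2256·x·y²·z − 4512·x·y·z² + 1656·x³·y + 1656·x²·y² − 3312·x²·y·z + 504·x²·y² + 504·x·y³ − 1008·x·y²·z + 1296·x⁴ + 1296·x³·y − 2592·x³·z + 192·x·z³ + 192·y·z³ − 384·z⁴ + 768·x·y·z² + 768·y²·z² − 1536·y·z³ + 336·x·y²·z + 336·y³·z − 672·y²·z²    [distributive law]
= 2944·x·z² + 448·y·z² + 1280·z³ + 512·x²·z − 736·x·y·z − 192·x·z − 384·z² − 320·y²·z − 1952·x²·y − 912·x·y² + 288·x·y + 96·y² − 112·y³ − 1152·x³ + 192·x² − 3552·x²·z² − 2400·x·y·z² − 2496·x·z³ − 144·x³·z + 1392·x²·y·z + 1584·x·y²·z + 2952·x³·y + 2160·x²·y² + 504·x·y³ + 1296·x⁴ − 1344·y·z³ − 384·z⁴ + 96·y²·z² + 336·y³·z    [combine like terms]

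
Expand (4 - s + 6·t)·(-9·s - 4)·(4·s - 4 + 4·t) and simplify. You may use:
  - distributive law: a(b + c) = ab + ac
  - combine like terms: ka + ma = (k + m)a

(4 - s + 6·t)·(-9·s - 4)·(4·s - 4 + 4·t)
= (-36·s - 16 + 9·s^2 + 4·s - 54·s·t - 24·t)·(4·s - 4 + 4·t)    [distributive law]
= (-32·s - 16 + 9·s^2 - 54·s·t - 24·t)·(4·s - 4 + 4·t)    [combine like terms]
= -128·s^2 + 128·s - 128·s·t - 64·s + 64 - 64·t + 36·s^3 - 36·s^2 + 36·s^2·t - 216·s^2·t + 216·s·t - 216·s·t^2 - 96·s·t + 96·t - 96·t^2    [distributive law]
= -164·s^2 + 64·s - 8·s·t + 64 + 32·t + 36·s^3 - 180·s^2·t - 216·s·t^2 - 96·t^2    [combine like terms]

-164·s^2 + 64·s - 8·s·t + 64 + 32·t + 36·s^3 - 180·s^2·t - 216·s·t^2 - 96·t^2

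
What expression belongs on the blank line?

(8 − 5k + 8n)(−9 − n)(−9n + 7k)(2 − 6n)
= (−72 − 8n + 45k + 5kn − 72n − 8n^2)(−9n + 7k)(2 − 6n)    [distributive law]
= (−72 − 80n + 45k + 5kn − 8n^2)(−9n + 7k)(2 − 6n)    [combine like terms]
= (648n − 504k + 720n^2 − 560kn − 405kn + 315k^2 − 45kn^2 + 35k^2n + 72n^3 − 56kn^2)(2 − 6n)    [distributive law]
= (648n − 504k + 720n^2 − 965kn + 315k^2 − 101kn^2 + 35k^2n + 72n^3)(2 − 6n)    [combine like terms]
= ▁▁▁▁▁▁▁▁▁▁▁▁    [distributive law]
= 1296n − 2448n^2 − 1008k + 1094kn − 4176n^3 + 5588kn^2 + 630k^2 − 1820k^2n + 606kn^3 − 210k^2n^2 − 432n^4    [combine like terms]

By distributive law:

1296n − 3888n^2 − 1008k + 3024kn + 1440n^2 − 4320n^3 − 1930kn + 5790kn^2 + 630k^2 − 1890k^2n − 202kn^2 + 606kn^3 + 70k^2n − 210k^2n^2 + 144n^3 − 432n^4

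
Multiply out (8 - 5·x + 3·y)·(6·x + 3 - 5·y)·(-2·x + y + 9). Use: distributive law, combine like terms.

-336·x^2 + 482·x·y + 249·x - 255·y + 216 - 166·y^2 + 60·x^3 - 116·x^2·y + 73·x·y^2 - 15·y^3

(8 - 5·x + 3·y)·(6·x + 3 - 5·y)·(-2·x + y + 9)
= (48·x + 24 - 40·y - 30·x^2 - 15·x + 25·x·y + 18·x·y + 9·y - 15·y^2)·(-2·x + y + 9)    [distributive law]
= (33·x + 24 - 31·y - 30·x^2 + 43·x·y - 15·y^2)·(-2·x + y + 9)    [combine like terms]
= -66·x^2 + 33·x·y + 297·x - 48·x + 24·y + 216 + 62·x·y - 31·y^2 - 279·y + 60·x^3 - 30·x^2·y - 270·x^2 - 86·x^2·y + 43·x·y^2 + 387·x·y + 30·x·y^2 - 15·y^3 - 135·y^2    [distributive law]
= -336·x^2 + 482·x·y + 249·x - 255·y + 216 - 166·y^2 + 60·x^3 - 116·x^2·y + 73·x·y^2 - 15·y^3    [combine like terms]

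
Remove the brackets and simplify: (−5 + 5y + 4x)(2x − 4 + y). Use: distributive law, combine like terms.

(−5 + 5y + 4x)(2x − 4 + y)
= −10x + 20 − 5y + 10xy − 20y + 5y^2 + 8x^2 − 16x + 4xy    [distributive law]
= −26x + 20 − 25y + 14xy + 5y^2 + 8x^2    [combine like terms]

−26x + 20 − 25y + 14xy + 5y^2 + 8x^2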